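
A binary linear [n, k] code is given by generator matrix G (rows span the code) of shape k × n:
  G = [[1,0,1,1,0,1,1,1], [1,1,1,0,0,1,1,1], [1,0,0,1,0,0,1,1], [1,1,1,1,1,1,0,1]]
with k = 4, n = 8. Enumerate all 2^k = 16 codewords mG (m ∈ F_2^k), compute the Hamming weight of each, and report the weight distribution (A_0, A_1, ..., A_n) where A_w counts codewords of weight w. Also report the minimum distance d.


Weight distribution: A_0 = 1, A_2 = 2, A_3 = 3, A_4 = 3, A_5 = 4, A_6 = 2, A_7 = 1. Minimum distance d = 2.

Enumerate all 2^4 = 16 messages m ∈ F_2^4.
For each, compute codeword c = mG in F_2^8, then tally its weight.
  m = 0000 → c = 00000000, weight = 0.
  m = 1000 → c = 10110111, weight = 6.
  m = 0100 → c = 11100111, weight = 6.
  m = 1100 → c = 01010000, weight = 2.
  m = 0010 → c = 10010011, weight = 4.
  m = 1010 → c = 00100100, weight = 2.
  m = 0110 → c = 01110100, weight = 4.
  m = 1110 → c = 11000011, weight = 4.
  m = 0001 → c = 11111101, weight = 7.
  m = 1001 → c = 01001010, weight = 3.
  m = 0101 → c = 00011010, weight = 3.
  m = 1101 → c = 10101101, weight = 5.
  m = 0011 → c = 01101110, weight = 5.
  m = 1011 → c = 11011001, weight = 5.
  m = 0111 → c = 10001001, weight = 3.
  m = 1111 → c = 00111110, weight = 5.
Tally weights:
  weight 0: 1 codewords.
  weight 2: 2 codewords.
  weight 3: 3 codewords.
  weight 4: 3 codewords.
  weight 5: 4 codewords.
  weight 6: 2 codewords.
  weight 7: 1 codewords.
Minimum distance d = smallest w > 0 with A_w > 0 = 2.
Sanity: Σ A_w = 16 = 2^4 = 16 ✓.


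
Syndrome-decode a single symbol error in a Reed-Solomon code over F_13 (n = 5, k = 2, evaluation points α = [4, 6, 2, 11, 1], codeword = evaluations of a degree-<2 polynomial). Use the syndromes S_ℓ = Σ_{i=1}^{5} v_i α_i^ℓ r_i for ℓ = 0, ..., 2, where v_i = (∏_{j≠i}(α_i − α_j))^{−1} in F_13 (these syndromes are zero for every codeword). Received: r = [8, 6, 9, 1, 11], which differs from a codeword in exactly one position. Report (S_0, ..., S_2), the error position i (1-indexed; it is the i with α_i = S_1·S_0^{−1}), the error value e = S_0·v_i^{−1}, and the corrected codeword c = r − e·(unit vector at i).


S = (2, 4, 8), error at position 3, error magnitude e = 12, c = [8, 6, 10, 1, 11].

Step 1: column multipliers v_i = (∏_{j≠i}(α_i − α_j))^{−1} mod 13.
  i = 1 (α = 4): (4−6)(4−2)(4−11)(4−1) = (−2)·2·(−7)·3 = 84 ≡ 6, so v_1 = 6^{−1} = 11 (mod 13).
  i = 2 (α = 6): (6−4)(6−2)(6−11)(6−1) = 2·4·(−5)·5 = −200 ≡ 8, so v_2 = 8^{−1} = 5 (mod 13).
  i = 3 (α = 2): (2−4)(2−6)(2−11)(2−1) = (−2)·(−4)·(−9)·1 = −72 ≡ 6, so v_3 = 6^{−1} = 11 (mod 13).
  i = 4 (α = 11): (11−4)(11−6)(11−2)(11−1) = 7·5·9·10 = 3150 ≡ 4, so v_4 = 4^{−1} = 10 (mod 13).
  i = 5 (α = 1): (1−4)(1−6)(1−2)(1−11) = (−3)·(−5)·(−1)·(−10) = 150 ≡ 7, so v_5 = 7^{−1} = 2 (mod 13).
  v = [11, 5, 11, 10, 2].
Step 2: syndromes of r = [8, 6, 9, 1, 11] (all sums mod 13).
  S_0 = Σ v_i r_i = 11·8 + 5·6 + 11·9 + 10·1 + 2·11 = 249 ≡ 2.
  S_1 = Σ v_i α_i r_i = 11·4·8 + 5·6·6 + 11·2·9 + 10·11·1 + 2·1·11 = 862 ≡ 4.
  α_i^2 mod 13 = [3, 10, 4, 4, 1].
  S_2 = Σ v_i α_i^2 r_i = 11·3·8 + 5·10·6 + 11·4·9 + 10·4·1 + 2·1·11 = 1022 ≡ 8.
  S = (2, 4, 8) ≠ 0, so r is not a codeword (an error is present).
Step 3: locate the error. For a single error e at position i, S_ℓ = v_i·e·α_i^ℓ, so α_err = S_1/S_0.
  S_0^{−1} = 2^{−1} = 7 (mod 13), so α_err = 4·7 = 28 ≡ 2 = α_3. Error position i = 3.
  Consistency check: S_2/S_1 = 8·10 = 80 ≡ 2 = α_err ✓ (single-error assumption holds).
Step 4: error magnitude e = S_0/v_3 = S_0·∏_{j≠3}(α_3 − α_j) = 2·6 = 12 ≡ 12 (mod 13).
Step 5: correct position 3: c_3 = r_3 − e = 9 − 12 ≡ 10 (mod 13). Hence c = [8, 6, 10, 1, 11].
  Check: interpolating c through the α_i gives m(x) = 12 + 12·x (degree < 2) with m(α_i) = c_i for every i, so c is indeed a codeword.


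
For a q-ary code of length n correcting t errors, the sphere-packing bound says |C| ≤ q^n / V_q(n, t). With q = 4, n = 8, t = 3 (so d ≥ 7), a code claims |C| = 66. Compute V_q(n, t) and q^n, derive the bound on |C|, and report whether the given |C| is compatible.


V_q(n, t) = 1789, q^n = 65536, Hamming bound = 36, |C| = 66 > bound (violated).

Step 1: Compute V_q(n, t) = Σ_{j=0}^3 C(n, j) (q−1)^j.
  j = 0: C(8,0)·(3)^0 = 1·1 = 1.
  j = 1: C(8,1)·(3)^1 = 8·3 = 24.
  j = 2: C(8,2)·(3)^2 = 28·9 = 252.
  j = 3: C(8,3)·(3)^3 = 56·27 = 1512.
  V_q(n, t) = 1 + 24 + 252 + 1512 = 1789.
Step 2: q^n = 4^8 = 65536.
Step 3: Hamming bound ⌊q^n / V_q(n,t)⌋ = ⌊65536/1789⌋ = 36.
Step 4: Compare |C| = 66 to 36: violated.
The claimed |C| lies above the Hamming bound, so no 4-ary code of length 8 with d ≥ 7 can have 66 codewords.


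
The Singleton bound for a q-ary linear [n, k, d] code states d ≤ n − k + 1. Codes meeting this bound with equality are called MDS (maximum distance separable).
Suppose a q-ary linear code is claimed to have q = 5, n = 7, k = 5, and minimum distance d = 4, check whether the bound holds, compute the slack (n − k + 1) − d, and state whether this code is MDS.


Singleton RHS = n − k + 1 = 3, slack = -1, bound violated (no such code; not MDS).

Singleton bound: d ≤ n − k + 1.
Here n = 7, k = 5, so n − k + 1 = 3.
Given d = 4, check d ≤ 3: NO.
Slack = (n − k + 1) − d = -1.
The slack is negative: d = 4 exceeds n − k + 1 = 3 by 1, so the Singleton bound is violated and no linear [7, 5, 4]_5 code can exist. In particular it is not MDS (MDS requires d = n − k + 1 exactly).
Description: the claimed parameters are [7, 5, 4]_5; such a code would be impossible (violates the Singleton bound).


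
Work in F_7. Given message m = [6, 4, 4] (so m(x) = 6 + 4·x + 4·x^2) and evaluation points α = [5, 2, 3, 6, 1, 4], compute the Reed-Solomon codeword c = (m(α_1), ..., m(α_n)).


c = [0, 2, 5, 6, 0, 2]

Message polynomial: m(x) = 6 + 4·x + 4·x^2 (mod 7).
For each evaluation point α_i, compute m(α_i) mod 7:
  α_1 = 5: Horner steps 4 → 3 → 0, so m(5) = 0.
  α_2 = 2: Horner steps 4 → 5 → 2, so m(2) = 2.
  α_3 = 3: Horner steps 4 → 2 → 5, so m(3) = 5.
  α_4 = 6: Horner steps 4 → 0 → 6, so m(6) = 6.
  α_5 = 1: Horner steps 4 → 1 → 0, so m(1) = 0.
  α_6 = 4: Horner steps 4 → 6 → 2, so m(4) = 2.
Codeword c = [0, 2, 5, 6, 0, 2] ∈ F_7^6.


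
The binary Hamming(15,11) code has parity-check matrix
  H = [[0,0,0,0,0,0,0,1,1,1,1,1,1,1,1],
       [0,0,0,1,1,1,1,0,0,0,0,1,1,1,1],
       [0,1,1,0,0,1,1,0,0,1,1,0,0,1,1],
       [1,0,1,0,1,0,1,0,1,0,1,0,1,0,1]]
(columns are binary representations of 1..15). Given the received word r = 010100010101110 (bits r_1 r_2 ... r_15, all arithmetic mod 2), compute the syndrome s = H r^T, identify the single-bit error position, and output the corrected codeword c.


s = (1, 0, 1, 1)^T, error position = 11, corrected codeword c = 010100010111110

Compute s = H r^T mod 2 one row at a time:
  s_1 = 1 + 0 + 1 + 0 + 1 + 1 + 1 + 0 = 5 ≡ 1 (mod 2).
  s_2 = 1 + 0 + 0 + 0 + 1 + 1 + 1 + 0 = 4 ≡ 0 (mod 2).
  s_3 = 1 + 0 + 0 + 0 + 1 + 0 + 1 + 0 = 3 ≡ 1 (mod 2).
  s_4 = 0 + 0 + 0 + 0 + 0 + 0 + 1 + 0 = 1 ≡ 1 (mod 2).
s = (1, 0, 1, 1)^T — this equals column 11 of H (binary 1011), so error is at position 11.
Correct: flip bit 11 of r = 010100010101110 to get c = 010100010111110.


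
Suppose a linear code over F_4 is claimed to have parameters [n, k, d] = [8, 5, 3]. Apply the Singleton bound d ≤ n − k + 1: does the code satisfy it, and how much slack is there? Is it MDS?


Singleton RHS = n − k + 1 = 4, slack = 1, bound satisfied, not MDS.

Singleton bound: d ≤ n − k + 1.
Here n = 8, k = 5, so n − k + 1 = 4.
Given d = 3, check d ≤ 4: YES.
Slack = (n − k + 1) − d = 1.
The code is NOT MDS (slack = 1 > 0).
Description: the claimed parameters are [8, 5, 3]_4; such a code would be non-MDS.


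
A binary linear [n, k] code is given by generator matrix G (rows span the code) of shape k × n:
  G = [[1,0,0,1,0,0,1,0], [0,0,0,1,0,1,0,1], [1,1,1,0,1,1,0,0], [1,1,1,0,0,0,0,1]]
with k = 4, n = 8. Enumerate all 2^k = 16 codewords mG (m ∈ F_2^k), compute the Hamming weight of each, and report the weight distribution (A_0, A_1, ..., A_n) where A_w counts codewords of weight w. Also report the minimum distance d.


Weight distribution: A_0 = 1, A_2 = 1, A_3 = 4, A_4 = 3, A_5 = 4, A_6 = 3. Minimum distance d = 2.

Enumerate all 2^4 = 16 messages m ∈ F_2^4.
For each, compute codeword c = mG in F_2^8, then tally its weight.
  m = 0000 → c = 00000000, weight = 0.
  m = 1000 → c = 10010010, weight = 3.
  m = 0100 → c = 00010101, weight = 3.
  m = 1100 → c = 10000111, weight = 4.
  m = 0010 → c = 11101100, weight = 5.
  m = 1010 → c = 01111110, weight = 6.
  m = 0110 → c = 11111001, weight = 6.
  m = 1110 → c = 01101011, weight = 5.
  m = 0001 → c = 11100001, weight = 4.
  m = 1001 → c = 01110011, weight = 5.
  m = 0101 → c = 11110100, weight = 5.
  m = 1101 → c = 01100110, weight = 4.
  m = 0011 → c = 00001101, weight = 3.
  m = 1011 → c = 10011111, weight = 6.
  m = 0111 → c = 00011000, weight = 2.
  m = 1111 → c = 10001010, weight = 3.
Tally weights:
  weight 0: 1 codewords.
  weight 2: 1 codewords.
  weight 3: 4 codewords.
  weight 4: 3 codewords.
  weight 5: 4 codewords.
  weight 6: 3 codewords.
Minimum distance d = smallest w > 0 with A_w > 0 = 2.
Sanity: Σ A_w = 16 = 2^4 = 16 ✓.


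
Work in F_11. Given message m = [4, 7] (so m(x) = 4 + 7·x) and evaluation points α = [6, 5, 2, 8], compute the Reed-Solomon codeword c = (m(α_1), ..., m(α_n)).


c = [2, 6, 7, 5]

Message polynomial: m(x) = 4 + 7·x (mod 11).
For each evaluation point α_i, compute m(α_i) mod 11:
  α_1 = 6: Horner steps 7 → 2, so m(6) = 2.
  α_2 = 5: Horner steps 7 → 6, so m(5) = 6.
  α_3 = 2: Horner steps 7 → 7, so m(2) = 7.
  α_4 = 8: Horner steps 7 → 5, so m(8) = 5.
Codeword c = [2, 6, 7, 5] ∈ F_11^4.


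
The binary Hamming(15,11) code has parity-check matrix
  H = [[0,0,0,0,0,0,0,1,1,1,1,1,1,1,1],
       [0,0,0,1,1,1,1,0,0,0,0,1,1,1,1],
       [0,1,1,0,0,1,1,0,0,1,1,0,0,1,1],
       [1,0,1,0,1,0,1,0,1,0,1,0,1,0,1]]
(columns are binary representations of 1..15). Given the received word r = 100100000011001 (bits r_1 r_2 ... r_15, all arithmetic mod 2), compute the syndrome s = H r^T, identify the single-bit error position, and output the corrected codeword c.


s = (1, 1, 0, 1)^T, error position = 13, corrected codeword c = 100100000011101

Compute s = H r^T mod 2 one row at a time:
  s_1 = 0 + 0 + 0 + 1 + 1 + 0 + 0 + 1 = 3 ≡ 1 (mod 2).
  s_2 = 1 + 0 + 0 + 0 + 1 + 0 + 0 + 1 = 3 ≡ 1 (mod 2).
  s_3 = 0 + 0 + 0 + 0 + 0 + 1 + 0 + 1 = 2 ≡ 0 (mod 2).
  s_4 = 1 + 0 + 0 + 0 + 0 + 1 + 0 + 1 = 3 ≡ 1 (mod 2).
s = (1, 1, 0, 1)^T — this equals column 13 of H (binary 1101), so error is at position 13.
Correct: flip bit 13 of r = 100100000011001 to get c = 100100000011101.


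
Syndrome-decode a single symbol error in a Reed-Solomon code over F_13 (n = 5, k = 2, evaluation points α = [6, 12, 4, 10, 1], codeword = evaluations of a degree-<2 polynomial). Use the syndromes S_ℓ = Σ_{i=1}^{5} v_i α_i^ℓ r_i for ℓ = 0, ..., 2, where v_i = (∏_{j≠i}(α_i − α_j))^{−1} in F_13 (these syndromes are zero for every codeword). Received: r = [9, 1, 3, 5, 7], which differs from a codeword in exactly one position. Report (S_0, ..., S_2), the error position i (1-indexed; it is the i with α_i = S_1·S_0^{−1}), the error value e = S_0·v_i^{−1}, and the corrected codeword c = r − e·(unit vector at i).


S = (1, 10, 9), error at position 4, error magnitude e = 10, c = [9, 1, 3, 8, 7].

Step 1: column multipliers v_i = (∏_{j≠i}(α_i − α_j))^{−1} mod 13.
  i = 1 (α = 6): (6−12)(6−4)(6−10)(6−1) = (−6)·2·(−4)·5 = 240 ≡ 6, so v_1 = 6^{−1} = 11 (mod 13).
  i = 2 (α = 12): (12−6)(12−4)(12−10)(12−1) = 6·8·2·11 = 1056 ≡ 3, so v_2 = 3^{−1} = 9 (mod 13).
  i = 3 (α = 4): (4−6)(4−12)(4−10)(4−1) = (−2)·(−8)·(−6)·3 = −288 ≡ 11, so v_3 = 11^{−1} = 6 (mod 13).
  i = 4 (α = 10): (10−6)(10−12)(10−4)(10−1) = 4·(−2)·6·9 = −432 ≡ 10, so v_4 = 10^{−1} = 4 (mod 13).
  i = 5 (α = 1): (1−6)(1−12)(1−4)(1−10) = (−5)·(−11)·(−3)·(−9) = 1485 ≡ 3, so v_5 = 3^{−1} = 9 (mod 13).
  v = [11, 9, 6, 4, 9].
Step 2: syndromes of r = [9, 1, 3, 5, 7] (all sums mod 13).
  S_0 = Σ v_i r_i = 11·9 + 9·1 + 6·3 + 4·5 + 9·7 = 209 ≡ 1.
  S_1 = Σ v_i α_i r_i = 11·6·9 + 9·12·1 + 6·4·3 + 4·10·5 + 9·1·7 = 1037 ≡ 10.
  α_i^2 mod 13 = [10, 1, 3, 9, 1].
  S_2 = Σ v_i α_i^2 r_i = 11·10·9 + 9·1·1 + 6·3·3 + 4·9·5 + 9·1·7 = 1296 ≡ 9.
  S = (1, 10, 9) ≠ 0, so r is not a codeword (an error is present).
Step 3: locate the error. For a single error e at position i, S_ℓ = v_i·e·α_i^ℓ, so α_err = S_1/S_0.
  S_0^{−1} = 1^{−1} = 1 (mod 13), so α_err = 10·1 = 10 ≡ 10 = α_4. Error position i = 4.
  Consistency check: S_2/S_1 = 9·4 = 36 ≡ 10 = α_err ✓ (single-error assumption holds).
Step 4: error magnitude e = S_0/v_4 = S_0·∏_{j≠4}(α_4 − α_j) = 1·10 = 10 ≡ 10 (mod 13).
Step 5: correct position 4: c_4 = r_4 − e = 5 − 10 ≡ 8 (mod 13). Hence c = [9, 1, 3, 8, 7].
  Check: interpolating c through the α_i gives m(x) = 4 + 3·x (degree < 2) with m(α_i) = c_i for every i, so c is indeed a codeword.


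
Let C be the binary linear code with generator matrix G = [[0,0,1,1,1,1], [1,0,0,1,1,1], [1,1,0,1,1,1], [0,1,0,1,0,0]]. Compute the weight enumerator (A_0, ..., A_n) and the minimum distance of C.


Weight distribution: A_0 = 1, A_1 = 2, A_2 = 2, A_3 = 4, A_4 = 5, A_5 = 2. Minimum distance d = 1.

Enumerate all 2^4 = 16 messages m ∈ F_2^4.
For each, compute codeword c = mG in F_2^6, then tally its weight.
  m = 0000 → c = 000000, weight = 0.
  m = 1000 → c = 001111, weight = 4.
  m = 0100 → c = 100111, weight = 4.
  m = 1100 → c = 101000, weight = 2.
  m = 0010 → c = 110111, weight = 5.
  m = 1010 → c = 111000, weight = 3.
  m = 0110 → c = 010000, weight = 1.
  m = 1110 → c = 011111, weight = 5.
  m = 0001 → c = 010100, weight = 2.
  m = 1001 → c = 011011, weight = 4.
  m = 0101 → c = 110011, weight = 4.
  m = 1101 → c = 111100, weight = 4.
  m = 0011 → c = 100011, weight = 3.
  m = 1011 → c = 101100, weight = 3.
  m = 0111 → c = 000100, weight = 1.
  m = 1111 → c = 001011, weight = 3.
Tally weights:
  weight 0: 1 codewords.
  weight 1: 2 codewords.
  weight 2: 2 codewords.
  weight 3: 4 codewords.
  weight 4: 5 codewords.
  weight 5: 2 codewords.
Minimum distance d = smallest w > 0 with A_w > 0 = 1.
Sanity: Σ A_w = 16 = 2^4 = 16 ✓.


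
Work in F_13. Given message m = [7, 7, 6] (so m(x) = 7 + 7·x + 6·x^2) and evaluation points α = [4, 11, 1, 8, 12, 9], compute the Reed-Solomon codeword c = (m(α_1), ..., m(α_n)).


c = [1, 4, 7, 5, 6, 10]

Message polynomial: m(x) = 7 + 7·x + 6·x^2 (mod 13).
For each evaluation point α_i, compute m(α_i) mod 13:
  α_1 = 4: Horner steps 6 → 5 → 1, so m(4) = 1.
  α_2 = 11: Horner steps 6 → 8 → 4, so m(11) = 4.
  α_3 = 1: Horner steps 6 → 0 → 7, so m(1) = 7.
  α_4 = 8: Horner steps 6 → 3 → 5, so m(8) = 5.
  α_5 = 12: Horner steps 6 → 1 → 6, so m(12) = 6.
  α_6 = 9: Horner steps 6 → 9 → 10, so m(9) = 10.
Codeword c = [1, 4, 7, 5, 6, 10] ∈ F_13^6.


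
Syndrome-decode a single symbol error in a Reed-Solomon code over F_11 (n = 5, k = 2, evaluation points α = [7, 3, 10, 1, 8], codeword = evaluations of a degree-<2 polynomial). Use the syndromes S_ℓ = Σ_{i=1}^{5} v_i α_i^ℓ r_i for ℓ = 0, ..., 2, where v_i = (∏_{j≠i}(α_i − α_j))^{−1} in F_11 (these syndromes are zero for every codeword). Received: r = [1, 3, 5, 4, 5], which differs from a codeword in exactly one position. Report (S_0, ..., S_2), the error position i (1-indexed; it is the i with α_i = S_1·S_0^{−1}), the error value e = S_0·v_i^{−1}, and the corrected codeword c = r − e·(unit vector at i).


S = (3, 2, 5), error at position 5, error magnitude e = 10, c = [1, 3, 5, 4, 6].

Step 1: column multipliers v_i = (∏_{j≠i}(α_i − α_j))^{−1} mod 11.
  i = 1 (α = 7): (7−3)(7−10)(7−1)(7−8) = 4·(−3)·6·(−1) = 72 ≡ 6, so v_1 = 6^{−1} = 2 (mod 11).
  i = 2 (α = 3): (3−7)(3−10)(3−1)(3−8) = (−4)·(−7)·2·(−5) = −280 ≡ 6, so v_2 = 6^{−1} = 2 (mod 11).
  i = 3 (α = 10): (10−7)(10−3)(10−1)(10−8) = 3·7·9·2 = 378 ≡ 4, so v_3 = 4^{−1} = 3 (mod 11).
  i = 4 (α = 1): (1−7)(1−3)(1−10)(1−8) = (−6)·(−2)·(−9)·(−7) = 756 ≡ 8, so v_4 = 8^{−1} = 7 (mod 11).
  i = 5 (α = 8): (8−7)(8−3)(8−10)(8−1) = 1·5·(−2)·7 = −70 ≡ 7, so v_5 = 7^{−1} = 8 (mod 11).
  v = [2, 2, 3, 7, 8].
Step 2: syndromes of r = [1, 3, 5, 4, 5] (all sums mod 11).
  S_0 = Σ v_i r_i = 2·1 + 2·3 + 3·5 + 7·4 + 8·5 = 91 ≡ 3.
  S_1 = Σ v_i α_i r_i = 2·7·1 + 2·3·3 + 3·10·5 + 7·1·4 + 8·8·5 = 530 ≡ 2.
  α_i^2 mod 11 = [5, 9, 1, 1, 9].
  S_2 = Σ v_i α_i^2 r_i = 2·5·1 + 2·9·3 + 3·1·5 + 7·1·4 + 8·9·5 = 467 ≡ 5.
  S = (3, 2, 5) ≠ 0, so r is not a codeword (an error is present).
Step 3: locate the error. For a single error e at position i, S_ℓ = v_i·e·α_i^ℓ, so α_err = S_1/S_0.
  S_0^{−1} = 3^{−1} = 4 (mod 11), so α_err = 2·4 = 8 ≡ 8 = α_5. Error position i = 5.
  Consistency check: S_2/S_1 = 5·6 = 30 ≡ 8 = α_err ✓ (single-error assumption holds).
Step 4: error magnitude e = S_0/v_5 = S_0·∏_{j≠5}(α_5 − α_j) = 3·7 = 21 ≡ 10 (mod 11).
Step 5: correct position 5: c_5 = r_5 − e = 5 − 10 ≡ 6 (mod 11). Hence c = [1, 3, 5, 4, 6].
  Check: interpolating c through the α_i gives m(x) = 10 + 5·x (degree < 2) with m(α_i) = c_i for every i, so c is indeed a codeword.


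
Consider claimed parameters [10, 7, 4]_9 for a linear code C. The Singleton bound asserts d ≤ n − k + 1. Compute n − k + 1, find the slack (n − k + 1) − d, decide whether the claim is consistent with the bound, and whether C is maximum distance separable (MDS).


Singleton RHS = n − k + 1 = 4, slack = 0, bound satisfied, MDS.

Singleton bound: d ≤ n − k + 1.
Here n = 10, k = 7, so n − k + 1 = 4.
Given d = 4, check d ≤ 4: YES.
Slack = (n − k + 1) − d = 0.
The code is MDS (slack = 0).
Description: the claimed parameters are [10, 7, 4]_9; such a code would be MDS (meets Singleton bound).


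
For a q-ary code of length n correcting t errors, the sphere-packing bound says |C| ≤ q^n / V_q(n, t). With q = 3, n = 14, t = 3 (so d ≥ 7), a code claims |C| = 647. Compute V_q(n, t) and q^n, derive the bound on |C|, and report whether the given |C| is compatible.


V_q(n, t) = 3305, q^n = 4782969, Hamming bound = 1447, |C| = 647 ≤ bound (satisfied).

Step 1: Compute V_q(n, t) = Σ_{j=0}^3 C(n, j) (q−1)^j.
  j = 0: C(14,0)·(2)^0 = 1·1 = 1.
  j = 1: C(14,1)·(2)^1 = 14·2 = 28.
  j = 2: C(14,2)·(2)^2 = 91·4 = 364.
  j = 3: C(14,3)·(2)^3 = 364·8 = 2912.
  V_q(n, t) = 1 + 28 + 364 + 2912 = 3305.
Step 2: q^n = 3^14 = 4782969.
Step 3: Hamming bound ⌊q^n / V_q(n,t)⌋ = ⌊4782969/3305⌋ = 1447.
Step 4: Compare |C| = 647 to 1447: satisfied.
The claimed |C| lies below the Hamming bound.


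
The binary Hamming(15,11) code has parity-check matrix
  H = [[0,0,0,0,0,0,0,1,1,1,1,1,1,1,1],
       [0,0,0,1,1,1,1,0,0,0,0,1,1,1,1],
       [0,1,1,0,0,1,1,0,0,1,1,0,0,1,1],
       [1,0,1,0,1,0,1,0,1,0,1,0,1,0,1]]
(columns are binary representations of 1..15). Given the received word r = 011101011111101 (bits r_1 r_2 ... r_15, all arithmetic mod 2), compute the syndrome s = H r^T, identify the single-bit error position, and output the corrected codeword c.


s = (1, 1, 0, 1)^T, error position = 13, corrected codeword c = 011101011111001

Compute s = H r^T mod 2 one row at a time:
  s_1 = 1 + 1 + 1 + 1 + 1 + 1 + 0 + 1 = 7 ≡ 1 (mod 2).
  s_2 = 1 + 0 + 1 + 0 + 1 + 1 + 0 + 1 = 5 ≡ 1 (mod 2).
  s_3 = 1 + 1 + 1 + 0 + 1 + 1 + 0 + 1 = 6 ≡ 0 (mod 2).
  s_4 = 0 + 1 + 0 + 0 + 1 + 1 + 1 + 1 = 5 ≡ 1 (mod 2).
s = (1, 1, 0, 1)^T — this equals column 13 of H (binary 1101), so error is at position 13.
Correct: flip bit 13 of r = 011101011111101 to get c = 011101011111001.


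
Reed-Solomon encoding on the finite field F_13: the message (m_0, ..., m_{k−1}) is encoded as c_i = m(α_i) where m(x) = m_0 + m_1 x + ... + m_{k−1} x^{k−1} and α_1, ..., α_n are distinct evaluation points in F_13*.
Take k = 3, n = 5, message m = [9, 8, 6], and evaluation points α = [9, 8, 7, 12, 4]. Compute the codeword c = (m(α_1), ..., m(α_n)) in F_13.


c = [8, 2, 8, 7, 7]

Message polynomial: m(x) = 9 + 8·x + 6·x^2 (mod 13).
For each evaluation point α_i, compute m(α_i) mod 13:
  α_1 = 9: Horner steps 6 → 10 → 8, so m(9) = 8.
  α_2 = 8: Horner steps 6 → 4 → 2, so m(8) = 2.
  α_3 = 7: Horner steps 6 → 11 → 8, so m(7) = 8.
  α_4 = 12: Horner steps 6 → 2 → 7, so m(12) = 7.
  α_5 = 4: Horner steps 6 → 6 → 7, so m(4) = 7.
Codeword c = [8, 2, 8, 7, 7] ∈ F_13^5.


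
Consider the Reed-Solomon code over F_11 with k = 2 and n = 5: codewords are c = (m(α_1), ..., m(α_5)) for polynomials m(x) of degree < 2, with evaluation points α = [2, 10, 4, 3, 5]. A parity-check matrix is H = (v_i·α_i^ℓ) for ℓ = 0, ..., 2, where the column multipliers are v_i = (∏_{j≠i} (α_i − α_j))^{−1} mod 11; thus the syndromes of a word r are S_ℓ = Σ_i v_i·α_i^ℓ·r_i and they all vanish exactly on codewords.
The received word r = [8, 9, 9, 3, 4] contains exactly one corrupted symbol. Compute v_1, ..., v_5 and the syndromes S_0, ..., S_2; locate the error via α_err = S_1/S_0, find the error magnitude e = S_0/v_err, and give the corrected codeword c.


S = (1, 10, 1), error at position 2, error magnitude e = 8, c = [8, 1, 9, 3, 4].

Step 1: column multipliers v_i = (∏_{j≠i}(α_i − α_j))^{−1} mod 11.
  i = 1 (α = 2): (2−10)(2−4)(2−3)(2−5) = (−8)·(−2)·(−1)·(−3) = 48 ≡ 4, so v_1 = 4^{−1} = 3 (mod 11).
  i = 2 (α = 10): (10−2)(10−4)(10−3)(10−5) = 8·6·7·5 = 1680 ≡ 8, so v_2 = 8^{−1} = 7 (mod 11).
  i = 3 (α = 4): (4−2)(4−10)(4−3)(4−5) = 2·(−6)·1·(−1) = 12 ≡ 1, so v_3 = 1^{−1} = 1 (mod 11).
  i = 4 (α = 3): (3−2)(3−10)(3−4)(3−5) = 1·(−7)·(−1)·(−2) = −14 ≡ 8, so v_4 = 8^{−1} = 7 (mod 11).
  i = 5 (α = 5): (5−2)(5−10)(5−4)(5−3) = 3·(−5)·1·2 = −30 ≡ 3, so v_5 = 3^{−1} = 4 (mod 11).
  v = [3, 7, 1, 7, 4].
Step 2: syndromes of r = [8, 9, 9, 3, 4] (all sums mod 11).
  S_0 = Σ v_i r_i = 3·8 + 7·9 + 1·9 + 7·3 + 4·4 = 133 ≡ 1.
  S_1 = Σ v_i α_i r_i = 3·2·8 + 7·10·9 + 1·4·9 + 7·3·3 + 4·5·4 = 857 ≡ 10.
  α_i^2 mod 11 = [4, 1, 5, 9, 3].
  S_2 = Σ v_i α_i^2 r_i = 3·4·8 + 7·1·9 + 1·5·9 + 7·9·3 + 4·3·4 = 441 ≡ 1.
  S = (1, 10, 1) ≠ 0, so r is not a codeword (an error is present).
Step 3: locate the error. For a single error e at position i, S_ℓ = v_i·e·α_i^ℓ, so α_err = S_1/S_0.
  S_0^{−1} = 1^{−1} = 1 (mod 11), so α_err = 10·1 = 10 ≡ 10 = α_2. Error position i = 2.
  Consistency check: S_2/S_1 = 1·10 = 10 ≡ 10 = α_err ✓ (single-error assumption holds).
Step 4: error magnitude e = S_0/v_2 = S_0·∏_{j≠2}(α_2 − α_j) = 1·8 = 8 ≡ 8 (mod 11).
Step 5: correct position 2: c_2 = r_2 − e = 9 − 8 ≡ 1 (mod 11). Hence c = [8, 1, 9, 3, 4].
  Check: interpolating c through the α_i gives m(x) = 7 + 6·x (degree < 2) with m(α_i) = c_i for every i, so c is indeed a codeword.


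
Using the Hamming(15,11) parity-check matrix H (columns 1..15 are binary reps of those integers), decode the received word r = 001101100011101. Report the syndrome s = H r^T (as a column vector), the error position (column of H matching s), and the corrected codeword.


s = (0, 0, 1, 1)^T, error position = 3, corrected codeword c = 000101100011101

Compute s = H r^T mod 2 one row at a time:
  s_1 = 0 + 0 + 0 + 1 + 1 + 1 + 0 + 1 = 4 ≡ 0 (mod 2).
  s_2 = 1 + 0 + 1 + 1 + 1 + 1 + 0 + 1 = 6 ≡ 0 (mod 2).
  s_3 = 0 + 1 + 1 + 1 + 0 + 1 + 0 + 1 = 5 ≡ 1 (mod 2).
  s_4 = 0 + 1 + 0 + 1 + 0 + 1 + 1 + 1 = 5 ≡ 1 (mod 2).
s = (0, 0, 1, 1)^T — this equals column 3 of H (binary 0011), so error is at position 3.
Correct: flip bit 3 of r = 001101100011101 to get c = 000101100011101.


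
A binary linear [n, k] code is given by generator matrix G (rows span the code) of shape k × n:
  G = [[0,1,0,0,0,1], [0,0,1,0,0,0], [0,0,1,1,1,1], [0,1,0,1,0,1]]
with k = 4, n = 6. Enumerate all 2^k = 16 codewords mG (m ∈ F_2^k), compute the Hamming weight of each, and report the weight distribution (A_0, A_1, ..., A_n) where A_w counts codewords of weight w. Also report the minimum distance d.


Weight distribution: A_0 = 1, A_1 = 2, A_2 = 4, A_3 = 6, A_4 = 3. Minimum distance d = 1.

Enumerate all 2^4 = 16 messages m ∈ F_2^4.
For each, compute codeword c = mG in F_2^6, then tally its weight.
  m = 0000 → c = 000000, weight = 0.
  m = 1000 → c = 010001, weight = 2.
  m = 0100 → c = 001000, weight = 1.
  m = 1100 → c = 011001, weight = 3.
  m = 0010 → c = 001111, weight = 4.
  m = 1010 → c = 011110, weight = 4.
  m = 0110 → c = 000111, weight = 3.
  m = 1110 → c = 010110, weight = 3.
  m = 0001 → c = 010101, weight = 3.
  m = 1001 → c = 000100, weight = 1.
  m = 0101 → c = 011101, weight = 4.
  m = 1101 → c = 001100, weight = 2.
  m = 0011 → c = 011010, weight = 3.
  m = 1011 → c = 001011, weight = 3.
  m = 0111 → c = 010010, weight = 2.
  m = 1111 → c = 000011, weight = 2.
Tally weights:
  weight 0: 1 codewords.
  weight 1: 2 codewords.
  weight 2: 4 codewords.
  weight 3: 6 codewords.
  weight 4: 3 codewords.
Minimum distance d = smallest w > 0 with A_w > 0 = 1.
Sanity: Σ A_w = 16 = 2^4 = 16 ✓.


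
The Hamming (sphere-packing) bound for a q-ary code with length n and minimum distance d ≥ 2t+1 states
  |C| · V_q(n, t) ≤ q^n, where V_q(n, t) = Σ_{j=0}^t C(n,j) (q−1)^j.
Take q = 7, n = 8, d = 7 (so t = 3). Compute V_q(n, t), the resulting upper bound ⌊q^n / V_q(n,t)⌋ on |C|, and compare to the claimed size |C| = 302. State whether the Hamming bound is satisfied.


V_q(n, t) = 13153, q^n = 5764801, Hamming bound = 438, |C| = 302 ≤ bound (satisfied).

Step 1: Compute V_q(n, t) = Σ_{j=0}^3 C(n, j) (q−1)^j.
  j = 0: C(8,0)·(6)^0 = 1·1 = 1.
  j = 1: C(8,1)·(6)^1 = 8·6 = 48.
  j = 2: C(8,2)·(6)^2 = 28·36 = 1008.
  j = 3: C(8,3)·(6)^3 = 56·216 = 12096.
  V_q(n, t) = 1 + 48 + 1008 + 12096 = 13153.
Step 2: q^n = 7^8 = 5764801.
Step 3: Hamming bound ⌊q^n / V_q(n,t)⌋ = ⌊5764801/13153⌋ = 438.
Step 4: Compare |C| = 302 to 438: satisfied.
The claimed |C| lies below the Hamming bound.


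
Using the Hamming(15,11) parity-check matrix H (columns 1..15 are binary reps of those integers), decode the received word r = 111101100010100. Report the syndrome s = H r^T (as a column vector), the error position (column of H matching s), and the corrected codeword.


s = (0, 0, 1, 1)^T, error position = 3, corrected codeword c = 110101100010100

Compute s = H r^T mod 2 one row at a time:
  s_1 = 0 + 0 + 0 + 1 + 0 + 1 + 0 + 0 = 2 ≡ 0 (mod 2).
  s_2 = 1 + 0 + 1 + 1 + 0 + 1 + 0 + 0 = 4 ≡ 0 (mod 2).
  s_3 = 1 + 1 + 1 + 1 + 0 + 1 + 0 + 0 = 5 ≡ 1 (mod 2).
  s_4 = 1 + 1 + 0 + 1 + 0 + 1 + 1 + 0 = 5 ≡ 1 (mod 2).
s = (0, 0, 1, 1)^T — this equals column 3 of H (binary 0011), so error is at position 3.
Correct: flip bit 3 of r = 111101100010100 to get c = 110101100010100.


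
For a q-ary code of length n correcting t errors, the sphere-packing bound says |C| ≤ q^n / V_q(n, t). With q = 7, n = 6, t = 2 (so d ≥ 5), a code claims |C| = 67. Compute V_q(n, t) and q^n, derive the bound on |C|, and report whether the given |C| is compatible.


V_q(n, t) = 577, q^n = 117649, Hamming bound = 203, |C| = 67 ≤ bound (satisfied).

Step 1: Compute V_q(n, t) = Σ_{j=0}^2 C(n, j) (q−1)^j.
  j = 0: C(6,0)·(6)^0 = 1·1 = 1.
  j = 1: C(6,1)·(6)^1 = 6·6 = 36.
  j = 2: C(6,2)·(6)^2 = 15·36 = 540.
  V_q(n, t) = 1 + 36 + 540 = 577.
Step 2: q^n = 7^6 = 117649.
Step 3: Hamming bound ⌊q^n / V_q(n,t)⌋ = ⌊117649/577⌋ = 203.
Step 4: Compare |C| = 67 to 203: satisfied.
The claimed |C| lies below the Hamming bound.


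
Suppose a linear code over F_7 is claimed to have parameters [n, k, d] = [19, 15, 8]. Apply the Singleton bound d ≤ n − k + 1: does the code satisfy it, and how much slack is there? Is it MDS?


Singleton RHS = n − k + 1 = 5, slack = -3, bound violated (no such code; not MDS).

Singleton bound: d ≤ n − k + 1.
Here n = 19, k = 15, so n − k + 1 = 5.
Given d = 8, check d ≤ 5: NO.
Slack = (n − k + 1) − d = -3.
The slack is negative: d = 8 exceeds n − k + 1 = 5 by 3, so the Singleton bound is violated and no linear [19, 15, 8]_7 code can exist. In particular it is not MDS (MDS requires d = n − k + 1 exactly).
Description: the claimed parameters are [19, 15, 8]_7; such a code would be impossible (violates the Singleton bound).


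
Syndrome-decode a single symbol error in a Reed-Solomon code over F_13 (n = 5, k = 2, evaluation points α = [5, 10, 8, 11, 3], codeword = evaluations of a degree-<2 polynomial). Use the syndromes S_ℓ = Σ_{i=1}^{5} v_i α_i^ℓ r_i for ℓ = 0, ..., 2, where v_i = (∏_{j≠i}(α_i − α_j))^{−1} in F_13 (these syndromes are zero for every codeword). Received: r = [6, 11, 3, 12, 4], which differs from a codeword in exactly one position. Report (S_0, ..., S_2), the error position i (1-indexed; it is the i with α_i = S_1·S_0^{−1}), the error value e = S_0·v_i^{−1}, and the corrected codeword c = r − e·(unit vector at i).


S = (6, 9, 7), error at position 3, error magnitude e = 7, c = [6, 11, 9, 12, 4].

Step 1: column multipliers v_i = (∏_{j≠i}(α_i − α_j))^{−1} mod 13.
  i = 1 (α = 5): (5−10)(5−8)(5−11)(5−3) = (−5)·(−3)·(−6)·2 = −180 ≡ 2, so v_1 = 2^{−1} = 7 (mod 13).
  i = 2 (α = 10): (10−5)(10−8)(10−11)(10−3) = 5·2·(−1)·7 = −70 ≡ 8, so v_2 = 8^{−1} = 5 (mod 13).
  i = 3 (α = 8): (8−5)(8−10)(8−11)(8−3) = 3·(−2)·(−3)·5 = 90 ≡ 12, so v_3 = 12^{−1} = 12 (mod 13).
  i = 4 (α = 11): (11−5)(11−10)(11−8)(11−3) = 6·1·3·8 = 144 ≡ 1, so v_4 = 1^{−1} = 1 (mod 13).
  i = 5 (α = 3): (3−5)(3−10)(3−8)(3−11) = (−2)·(−7)·(−5)·(−8) = 560 ≡ 1, so v_5 = 1^{−1} = 1 (mod 13).
  v = [7, 5, 12, 1, 1].
Step 2: syndromes of r = [6, 11, 3, 12, 4] (all sums mod 13).
  S_0 = Σ v_i r_i = 7·6 + 5·11 + 12·3 + 1·12 + 1·4 = 149 ≡ 6.
  S_1 = Σ v_i α_i r_i = 7·5·6 + 5·10·11 + 12·8·3 + 1·11·12 + 1·3·4 = 1192 ≡ 9.
  α_i^2 mod 13 = [12, 9, 12, 4, 9].
  S_2 = Σ v_i α_i^2 r_i = 7·12·6 + 5·9·11 + 12·12·3 + 1·4·12 + 1·9·4 = 1515 ≡ 7.
  S = (6, 9, 7) ≠ 0, so r is not a codeword (an error is present).
Step 3: locate the error. For a single error e at position i, S_ℓ = v_i·e·α_i^ℓ, so α_err = S_1/S_0.
  S_0^{−1} = 6^{−1} = 11 (mod 13), so α_err = 9·11 = 99 ≡ 8 = α_3. Error position i = 3.
  Consistency check: S_2/S_1 = 7·3 = 21 ≡ 8 = α_err ✓ (single-error assumption holds).
Step 4: error magnitude e = S_0/v_3 = S_0·∏_{j≠3}(α_3 − α_j) = 6·12 = 72 ≡ 7 (mod 13).
Step 5: correct position 3: c_3 = r_3 − e = 3 − 7 ≡ 9 (mod 13). Hence c = [6, 11, 9, 12, 4].
  Check: interpolating c through the α_i gives m(x) = 1 + 1·x (degree < 2) with m(α_i) = c_i for every i, so c is indeed a codeword.


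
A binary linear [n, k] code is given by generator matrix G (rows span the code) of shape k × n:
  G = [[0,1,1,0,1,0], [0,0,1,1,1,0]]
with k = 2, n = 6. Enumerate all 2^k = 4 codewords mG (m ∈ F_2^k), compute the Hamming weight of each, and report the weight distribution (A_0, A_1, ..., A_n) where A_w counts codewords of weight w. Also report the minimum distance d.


Weight distribution: A_0 = 1, A_2 = 1, A_3 = 2. Minimum distance d = 2.

Enumerate all 2^2 = 4 messages m ∈ F_2^2.
For each, compute codeword c = mG in F_2^6, then tally its weight.
  m = 00 → c = 000000, weight = 0.
  m = 10 → c = 011010, weight = 3.
  m = 01 → c = 001110, weight = 3.
  m = 11 → c = 010100, weight = 2.
Tally weights:
  weight 0: 1 codewords.
  weight 2: 1 codewords.
  weight 3: 2 codewords.
Minimum distance d = smallest w > 0 with A_w > 0 = 2.
Sanity: Σ A_w = 4 = 2^2 = 4 ✓.


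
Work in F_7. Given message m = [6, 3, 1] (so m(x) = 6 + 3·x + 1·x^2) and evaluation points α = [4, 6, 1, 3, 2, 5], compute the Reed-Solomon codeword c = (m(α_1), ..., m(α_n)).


c = [6, 4, 3, 3, 2, 4]

Message polynomial: m(x) = 6 + 3·x + 1·x^2 (mod 7).
For each evaluation point α_i, compute m(α_i) mod 7:
  α_1 = 4: Horner steps 1 → 0 → 6, so m(4) = 6.
  α_2 = 6: Horner steps 1 → 2 → 4, so m(6) = 4.
  α_3 = 1: Horner steps 1 → 4 → 3, so m(1) = 3.
  α_4 = 3: Horner steps 1 → 6 → 3, so m(3) = 3.
  α_5 = 2: Horner steps 1 → 5 → 2, so m(2) = 2.
  α_6 = 5: Horner steps 1 → 1 → 4, so m(5) = 4.
Codeword c = [6, 4, 3, 3, 2, 4] ∈ F_7^6.


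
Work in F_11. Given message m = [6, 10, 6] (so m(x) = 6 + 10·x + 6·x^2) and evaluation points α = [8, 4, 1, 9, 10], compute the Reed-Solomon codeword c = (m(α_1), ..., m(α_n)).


c = [8, 10, 0, 10, 2]

Message polynomial: m(x) = 6 + 10·x + 6·x^2 (mod 11).
For each evaluation point α_i, compute m(α_i) mod 11:
  α_1 = 8: Horner steps 6 → 3 → 8, so m(8) = 8.
  α_2 = 4: Horner steps 6 → 1 → 10, so m(4) = 10.
  α_3 = 1: Horner steps 6 → 5 → 0, so m(1) = 0.
  α_4 = 9: Horner steps 6 → 9 → 10, so m(9) = 10.
  α_5 = 10: Horner steps 6 → 4 → 2, so m(10) = 2.
Codeword c = [8, 10, 0, 10, 2] ∈ F_11^5.


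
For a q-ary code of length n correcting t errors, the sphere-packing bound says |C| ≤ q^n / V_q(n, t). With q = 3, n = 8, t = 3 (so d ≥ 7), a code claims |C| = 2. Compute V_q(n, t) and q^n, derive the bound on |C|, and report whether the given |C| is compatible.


V_q(n, t) = 577, q^n = 6561, Hamming bound = 11, |C| = 2 ≤ bound (satisfied).

Step 1: Compute V_q(n, t) = Σ_{j=0}^3 C(n, j) (q−1)^j.
  j = 0: C(8,0)·(2)^0 = 1·1 = 1.
  j = 1: C(8,1)·(2)^1 = 8·2 = 16.
  j = 2: C(8,2)·(2)^2 = 28·4 = 112.
  j = 3: C(8,3)·(2)^3 = 56·8 = 448.
  V_q(n, t) = 1 + 16 + 112 + 448 = 577.
Step 2: q^n = 3^8 = 6561.
Step 3: Hamming bound ⌊q^n / V_q(n,t)⌋ = ⌊6561/577⌋ = 11.
Step 4: Compare |C| = 2 to 11: satisfied.
The claimed |C| lies below the Hamming bound.


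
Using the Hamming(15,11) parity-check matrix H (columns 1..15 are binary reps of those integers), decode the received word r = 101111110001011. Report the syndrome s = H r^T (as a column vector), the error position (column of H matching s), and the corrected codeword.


s = (0, 1, 1, 1)^T, error position = 7, corrected codeword c = 101111010001011

Compute s = H r^T mod 2 one row at a time:
  s_1 = 1 + 0 + 0 + 0 + 1 + 0 + 1 + 1 = 4 ≡ 0 (mod 2).
  s_2 = 1 + 1 + 1 + 1 + 1 + 0 + 1 + 1 = 7 ≡ 1 (mod 2).
  s_3 = 0 + 1 + 1 + 1 + 0 + 0 + 1 + 1 = 5 ≡ 1 (mod 2).
  s_4 = 1 + 1 + 1 + 1 + 0 + 0 + 0 + 1 = 5 ≡ 1 (mod 2).
s = (0, 1, 1, 1)^T — this equals column 7 of H (binary 0111), so error is at position 7.
Correct: flip bit 7 of r = 101111110001011 to get c = 101111010001011.


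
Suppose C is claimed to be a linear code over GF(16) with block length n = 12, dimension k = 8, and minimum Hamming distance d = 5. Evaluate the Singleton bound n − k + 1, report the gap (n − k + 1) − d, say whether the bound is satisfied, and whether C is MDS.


Singleton RHS = n − k + 1 = 5, slack = 0, bound satisfied, MDS.

Singleton bound: d ≤ n − k + 1.
Here n = 12, k = 8, so n − k + 1 = 5.
Given d = 5, check d ≤ 5: YES.
Slack = (n − k + 1) − d = 0.
The code is MDS (slack = 0).
Description: the claimed parameters are [12, 8, 5]_16; such a code would be MDS (meets Singleton bound).


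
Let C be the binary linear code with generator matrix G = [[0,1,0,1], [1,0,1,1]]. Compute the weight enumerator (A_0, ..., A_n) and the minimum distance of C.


Weight distribution: A_0 = 1, A_2 = 1, A_3 = 2. Minimum distance d = 2.

Enumerate all 2^2 = 4 messages m ∈ F_2^2.
For each, compute codeword c = mG in F_2^4, then tally its weight.
  m = 00 → c = 0000, weight = 0.
  m = 10 → c = 0101, weight = 2.
  m = 01 → c = 1011, weight = 3.
  m = 11 → c = 1110, weight = 3.
Tally weights:
  weight 0: 1 codewords.
  weight 2: 1 codewords.
  weight 3: 2 codewords.
Minimum distance d = smallest w > 0 with A_w > 0 = 2.
Sanity: Σ A_w = 4 = 2^2 = 4 ✓.


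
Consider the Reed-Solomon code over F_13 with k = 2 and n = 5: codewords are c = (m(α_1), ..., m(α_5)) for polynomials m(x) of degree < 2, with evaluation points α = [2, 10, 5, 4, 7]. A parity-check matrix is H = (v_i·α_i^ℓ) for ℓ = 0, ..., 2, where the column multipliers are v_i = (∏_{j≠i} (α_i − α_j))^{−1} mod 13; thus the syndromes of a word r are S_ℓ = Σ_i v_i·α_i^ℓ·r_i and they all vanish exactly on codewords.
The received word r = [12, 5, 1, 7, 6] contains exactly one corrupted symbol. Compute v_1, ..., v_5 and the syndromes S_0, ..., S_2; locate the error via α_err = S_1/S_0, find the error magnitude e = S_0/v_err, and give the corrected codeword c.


S = (4, 7, 9), error at position 3, error magnitude e = 3, c = [12, 5, 11, 7, 6].

Step 1: column multipliers v_i = (∏_{j≠i}(α_i − α_j))^{−1} mod 13.
  i = 1 (α = 2): (2−10)(2−5)(2−4)(2−7) = (−8)·(−3)·(−2)·(−5) = 240 ≡ 6, so v_1 = 6^{−1} = 11 (mod 13).
  i = 2 (α = 10): (10−2)(10−5)(10−4)(10−7) = 8·5·6·3 = 720 ≡ 5, so v_2 = 5^{−1} = 8 (mod 13).
  i = 3 (α = 5): (5−2)(5−10)(5−4)(5−7) = 3·(−5)·1·(−2) = 30 ≡ 4, so v_3 = 4^{−1} = 10 (mod 13).
  i = 4 (α = 4): (4−2)(4−10)(4−5)(4−7) = 2·(−6)·(−1)·(−3) = −36 ≡ 3, so v_4 = 3^{−1} = 9 (mod 13).
  i = 5 (α = 7): (7−2)(7−10)(7−5)(7−4) = 5·(−3)·2·3 = −90 ≡ 1, so v_5 = 1^{−1} = 1 (mod 13).
  v = [11, 8, 10, 9, 1].
Step 2: syndromes of r = [12, 5, 1, 7, 6] (all sums mod 13).
  S_0 = Σ v_i r_i = 11·12 + 8·5 + 10·1 + 9·7 + 1·6 = 251 ≡ 4.
  S_1 = Σ v_i α_i r_i = 11·2·12 + 8·10·5 + 10·5·1 + 9·4·7 + 1·7·6 = 1008 ≡ 7.
  α_i^2 mod 13 = [4, 9, 12, 3, 10].
  S_2 = Σ v_i α_i^2 r_i = 11·4·12 + 8·9·5 + 10·12·1 + 9·3·7 + 1·10·6 = 1257 ≡ 9.
  S = (4, 7, 9) ≠ 0, so r is not a codeword (an error is present).
Step 3: locate the error. For a single error e at position i, S_ℓ = v_i·e·α_i^ℓ, so α_err = S_1/S_0.
  S_0^{−1} = 4^{−1} = 10 (mod 13), so α_err = 7·10 = 70 ≡ 5 = α_3. Error position i = 3.
  Consistency check: S_2/S_1 = 9·2 = 18 ≡ 5 = α_err ✓ (single-error assumption holds).
Step 4: error magnitude e = S_0/v_3 = S_0·∏_{j≠3}(α_3 − α_j) = 4·4 = 16 ≡ 3 (mod 13).
Step 5: correct position 3: c_3 = r_3 − e = 1 − 3 ≡ 11 (mod 13). Hence c = [12, 5, 11, 7, 6].
  Check: interpolating c through the α_i gives m(x) = 4 + 4·x (degree < 2) with m(α_i) = c_i for every i, so c is indeed a codeword.


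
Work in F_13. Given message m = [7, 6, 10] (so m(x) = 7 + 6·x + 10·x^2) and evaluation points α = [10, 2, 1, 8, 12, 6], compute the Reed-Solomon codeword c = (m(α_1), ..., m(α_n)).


c = [1, 7, 10, 6, 11, 0]

Message polynomial: m(x) = 7 + 6·x + 10·x^2 (mod 13).
For each evaluation point α_i, compute m(α_i) mod 13:
  α_1 = 10: Horner steps 10 → 2 → 1, so m(10) = 1.
  α_2 = 2: Horner steps 10 → 0 → 7, so m(2) = 7.
  α_3 = 1: Horner steps 10 → 3 → 10, so m(1) = 10.
  α_4 = 8: Horner steps 10 → 8 → 6, so m(8) = 6.
  α_5 = 12: Horner steps 10 → 9 → 11, so m(12) = 11.
  α_6 = 6: Horner steps 10 → 1 → 0, so m(6) = 0.
Codeword c = [1, 7, 10, 6, 11, 0] ∈ F_13^6.


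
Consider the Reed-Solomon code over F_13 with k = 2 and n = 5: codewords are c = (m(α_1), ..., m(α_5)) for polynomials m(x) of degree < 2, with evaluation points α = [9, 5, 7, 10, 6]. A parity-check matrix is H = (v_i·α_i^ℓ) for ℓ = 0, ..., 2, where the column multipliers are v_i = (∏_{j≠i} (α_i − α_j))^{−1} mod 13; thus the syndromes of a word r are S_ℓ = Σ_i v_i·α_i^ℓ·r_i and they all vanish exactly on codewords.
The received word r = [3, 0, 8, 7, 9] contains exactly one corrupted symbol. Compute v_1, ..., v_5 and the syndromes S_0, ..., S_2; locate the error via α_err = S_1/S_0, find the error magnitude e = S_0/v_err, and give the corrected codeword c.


S = (5, 4, 11), error at position 5, error magnitude e = 5, c = [3, 0, 8, 7, 4].

Step 1: column multipliers v_i = (∏_{j≠i}(α_i − α_j))^{−1} mod 13.
  i = 1 (α = 9): (9−5)(9−7)(9−10)(9−6) = 4·2·(−1)·3 = −24 ≡ 2, so v_1 = 2^{−1} = 7 (mod 13).
  i = 2 (α = 5): (5−9)(5−7)(5−10)(5−6) = (−4)·(−2)·(−5)·(−1) = 40 ≡ 1, so v_2 = 1^{−1} = 1 (mod 13).
  i = 3 (α = 7): (7−9)(7−5)(7−10)(7−6) = (−2)·2·(−3)·1 = 12 ≡ 12, so v_3 = 12^{−1} = 12 (mod 13).
  i = 4 (α = 10): (10−9)(10−5)(10−7)(10−6) = 1·5·3·4 = 60 ≡ 8, so v_4 = 8^{−1} = 5 (mod 13).
  i = 5 (α = 6): (6−9)(6−5)(6−7)(6−10) = (−3)·1·(−1)·(−4) = −12 ≡ 1, so v_5 = 1^{−1} = 1 (mod 13).
  v = [7, 1, 12, 5, 1].
Step 2: syndromes of r = [3, 0, 8, 7, 9] (all sums mod 13).
  S_0 = Σ v_i r_i = 7·3 + 1·0 + 12·8 + 5·7 + 1·9 = 161 ≡ 5.
  S_1 = Σ v_i α_i r_i = 7·9·3 + 1·5·0 + 12·7·8 + 5·10·7 + 1·6·9 = 1265 ≡ 4.
  α_i^2 mod 13 = [3, 12, 10, 9, 10].
  S_2 = Σ v_i α_i^2 r_i = 7·3·3 + 1·12·0 + 12·10·8 + 5·9·7 + 1·10·9 = 1428 ≡ 11.
  S = (5, 4, 11) ≠ 0, so r is not a codeword (an error is present).
Step 3: locate the error. For a single error e at position i, S_ℓ = v_i·e·α_i^ℓ, so α_err = S_1/S_0.
  S_0^{−1} = 5^{−1} = 8 (mod 13), so α_err = 4·8 = 32 ≡ 6 = α_5. Error position i = 5.
  Consistency check: S_2/S_1 = 11·10 = 110 ≡ 6 = α_err ✓ (single-error assumption holds).
Step 4: error magnitude e = S_0/v_5 = S_0·∏_{j≠5}(α_5 − α_j) = 5·1 = 5 ≡ 5 (mod 13).
Step 5: correct position 5: c_5 = r_5 − e = 9 − 5 ≡ 4 (mod 13). Hence c = [3, 0, 8, 7, 4].
  Check: interpolating c through the α_i gives m(x) = 6 + 4·x (degree < 2) with m(α_i) = c_i for every i, so c is indeed a codeword.
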